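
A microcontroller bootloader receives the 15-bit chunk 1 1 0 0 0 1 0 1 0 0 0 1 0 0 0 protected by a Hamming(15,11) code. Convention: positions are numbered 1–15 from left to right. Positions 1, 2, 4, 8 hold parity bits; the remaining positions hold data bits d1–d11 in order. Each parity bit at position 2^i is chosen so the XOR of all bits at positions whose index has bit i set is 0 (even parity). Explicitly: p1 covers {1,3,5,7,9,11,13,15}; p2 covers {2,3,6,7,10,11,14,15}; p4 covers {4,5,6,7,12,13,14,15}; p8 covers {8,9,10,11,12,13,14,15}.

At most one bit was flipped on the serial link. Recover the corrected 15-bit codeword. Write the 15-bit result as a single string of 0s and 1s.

s1 (pos 1,3,5,7,9,11,13,15): 1⊕0⊕0⊕0⊕0⊕0⊕0⊕0 = 1
s2 (pos 2,3,6,7,10,11,14,15): 1⊕0⊕1⊕0⊕0⊕0⊕0⊕0 = 0
s4 (pos 4,5,6,7,12,13,14,15): 0⊕0⊕1⊕0⊕1⊕0⊕0⊕0 = 0
s8 (pos 8,9,10,11,12,13,14,15): 1⊕0⊕0⊕0⊕1⊕0⊕0⊕0 = 0
Syndrome s8…s1 = 0001 → error at position 1.
Flip position 1: 110001010001000 → 010001010001000

010001010001000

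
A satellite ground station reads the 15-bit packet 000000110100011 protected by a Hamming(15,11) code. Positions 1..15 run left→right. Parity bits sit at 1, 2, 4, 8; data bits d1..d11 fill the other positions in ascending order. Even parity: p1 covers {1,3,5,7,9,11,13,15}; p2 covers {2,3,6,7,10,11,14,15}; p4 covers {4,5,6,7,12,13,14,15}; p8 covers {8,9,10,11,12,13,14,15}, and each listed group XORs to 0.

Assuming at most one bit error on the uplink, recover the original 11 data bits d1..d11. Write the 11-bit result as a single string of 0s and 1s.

s1 (pos 1,3,5,7,9,11,13,15): 0⊕0⊕0⊕1⊕0⊕0⊕0⊕1 = 0
s2 (pos 2,3,6,7,10,11,14,15): 0⊕0⊕0⊕1⊕1⊕0⊕1⊕1 = 0
s4 (pos 4,5,6,7,12,13,14,15): 0⊕0⊕0⊕1⊕0⊕0⊕1⊕1 = 1
s8 (pos 8,9,10,11,12,13,14,15): 1⊕0⊕1⊕0⊕0⊕0⊕1⊕1 = 0
Syndrome s8…s1 = 0100 → error at position 4.
Flip position 4: 000000110100011 → 000100110100011
Read data bits from positions 3,5,6,7,9,10,11,12,13,14,15: 00010100011

00010100011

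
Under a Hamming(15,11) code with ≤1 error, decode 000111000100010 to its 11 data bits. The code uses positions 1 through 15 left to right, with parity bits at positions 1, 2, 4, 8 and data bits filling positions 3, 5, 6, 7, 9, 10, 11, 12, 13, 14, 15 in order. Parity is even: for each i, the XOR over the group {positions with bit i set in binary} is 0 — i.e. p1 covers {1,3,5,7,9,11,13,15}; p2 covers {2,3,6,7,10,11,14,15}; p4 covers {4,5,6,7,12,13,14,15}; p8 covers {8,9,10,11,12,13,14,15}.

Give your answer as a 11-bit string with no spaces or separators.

s1 (pos 1,3,5,7,9,11,13,15): 0⊕0⊕1⊕0⊕0⊕0⊕0⊕0 = 1
s2 (pos 2,3,6,7,10,11,14,15): 0⊕0⊕1⊕0⊕1⊕0⊕1⊕0 = 1
s4 (pos 4,5,6,7,12,13,14,15): 1⊕1⊕1⊕0⊕0⊕0⊕1⊕0 = 0
s8 (pos 8,9,10,11,12,13,14,15): 0⊕0⊕1⊕0⊕0⊕0⊕1⊕0 = 0
Syndrome s8…s1 = 0011 → error at position 3.
Flip position 3: 000111000100010 → 001111000100010
Read data bits from positions 3,5,6,7,9,10,11,12,13,14,15: 11100100010

11100100010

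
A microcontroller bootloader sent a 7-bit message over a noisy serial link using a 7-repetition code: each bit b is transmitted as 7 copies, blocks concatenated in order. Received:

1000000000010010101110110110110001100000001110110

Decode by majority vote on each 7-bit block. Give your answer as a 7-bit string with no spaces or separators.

Block 1 (1000000): 1 one → 0
Block 2 (0000100): 1 one → 0
Block 3 (1010111): 5 ones → 1
Block 4 (0110110): 4 ones → 1
Block 5 (1100011): 4 ones → 1
Block 6 (0000000): 0 ones → 0
Block 7 (1110110): 5 ones → 1

0011101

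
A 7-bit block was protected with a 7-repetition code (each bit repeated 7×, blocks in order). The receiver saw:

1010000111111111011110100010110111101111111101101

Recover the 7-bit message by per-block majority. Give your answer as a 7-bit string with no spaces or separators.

0110111

Block 1 (1010000): 2 ones → 0
Block 2 (1111111): 7 ones → 1
Block 3 (1101111): 6 ones → 1
Block 4 (0100010): 2 ones → 0
Block 5 (1101111): 6 ones → 1
Block 6 (0111111): 6 ones → 1
Block 7 (1101101): 5 ones → 1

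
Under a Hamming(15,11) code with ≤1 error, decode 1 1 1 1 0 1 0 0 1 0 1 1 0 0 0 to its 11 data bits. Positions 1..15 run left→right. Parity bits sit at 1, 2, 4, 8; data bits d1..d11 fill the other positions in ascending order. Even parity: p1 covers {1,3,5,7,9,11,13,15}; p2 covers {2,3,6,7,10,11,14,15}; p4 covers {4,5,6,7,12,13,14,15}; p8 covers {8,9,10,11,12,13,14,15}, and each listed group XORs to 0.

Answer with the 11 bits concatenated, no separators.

10101010000

s1 (pos 1,3,5,7,9,11,13,15): 1⊕1⊕0⊕0⊕1⊕1⊕0⊕0 = 0
s2 (pos 2,3,6,7,10,11,14,15): 1⊕1⊕1⊕0⊕0⊕1⊕0⊕0 = 0
s4 (pos 4,5,6,7,12,13,14,15): 1⊕0⊕1⊕0⊕1⊕0⊕0⊕0 = 1
s8 (pos 8,9,10,11,12,13,14,15): 0⊕1⊕0⊕1⊕1⊕0⊕0⊕0 = 1
Syndrome s8…s1 = 1100 → error at position 12.
Flip position 12: 111101001011000 → 111101001010000
Read data bits from positions 3,5,6,7,9,10,11,12,13,14,15: 10101010000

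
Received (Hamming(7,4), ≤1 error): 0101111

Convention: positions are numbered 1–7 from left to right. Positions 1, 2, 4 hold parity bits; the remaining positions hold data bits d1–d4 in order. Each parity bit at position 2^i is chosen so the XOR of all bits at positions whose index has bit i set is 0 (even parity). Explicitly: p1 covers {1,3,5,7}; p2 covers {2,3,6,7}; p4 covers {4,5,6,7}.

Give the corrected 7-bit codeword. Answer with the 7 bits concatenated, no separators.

s1 (pos 1,3,5,7): 0⊕0⊕1⊕1 = 0
s2 (pos 2,3,6,7): 1⊕0⊕1⊕1 = 1
s4 (pos 4,5,6,7): 1⊕1⊕1⊕1 = 0
Syndrome s4…s1 = 010 → error at position 2.
Flip position 2: 0101111 → 0001111

0001111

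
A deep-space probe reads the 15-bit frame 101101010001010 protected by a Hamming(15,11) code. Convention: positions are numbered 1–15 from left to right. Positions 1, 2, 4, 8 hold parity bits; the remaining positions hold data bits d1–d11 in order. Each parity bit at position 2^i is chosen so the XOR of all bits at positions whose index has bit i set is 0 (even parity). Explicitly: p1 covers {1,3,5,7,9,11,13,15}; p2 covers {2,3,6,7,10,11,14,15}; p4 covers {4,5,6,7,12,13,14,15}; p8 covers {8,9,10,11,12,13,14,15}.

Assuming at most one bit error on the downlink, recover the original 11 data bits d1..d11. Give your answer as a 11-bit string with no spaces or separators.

s1 (pos 1,3,5,7,9,11,13,15): 1⊕1⊕0⊕0⊕0⊕0⊕0⊕0 = 0
s2 (pos 2,3,6,7,10,11,14,15): 0⊕1⊕1⊕0⊕0⊕0⊕1⊕0 = 1
s4 (pos 4,5,6,7,12,13,14,15): 1⊕0⊕1⊕0⊕1⊕0⊕1⊕0 = 0
s8 (pos 8,9,10,11,12,13,14,15): 1⊕0⊕0⊕0⊕1⊕0⊕1⊕0 = 1
Syndrome s8…s1 = 1010 → error at position 10.
Flip position 10: 101101010001010 → 101101010101010
Read data bits from positions 3,5,6,7,9,10,11,12,13,14,15: 10100101010

10100101010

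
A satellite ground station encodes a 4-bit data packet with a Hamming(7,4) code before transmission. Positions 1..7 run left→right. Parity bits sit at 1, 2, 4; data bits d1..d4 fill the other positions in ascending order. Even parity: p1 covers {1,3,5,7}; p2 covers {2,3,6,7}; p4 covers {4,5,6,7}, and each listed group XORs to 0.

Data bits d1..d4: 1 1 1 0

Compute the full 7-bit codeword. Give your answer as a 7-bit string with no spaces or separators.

0010110

Place data at non-parity positions: p1 p2 1 p4 1 1 0
p1 (pos 1,3,5,7): XOR of data positions = 1⊕1⊕0 = 0
p2 (pos 2,3,6,7): XOR of data positions = 1⊕1⊕0 = 0
p4 (pos 4,5,6,7): XOR of data positions = 1⊕1⊕0 = 0
Codeword: 0010110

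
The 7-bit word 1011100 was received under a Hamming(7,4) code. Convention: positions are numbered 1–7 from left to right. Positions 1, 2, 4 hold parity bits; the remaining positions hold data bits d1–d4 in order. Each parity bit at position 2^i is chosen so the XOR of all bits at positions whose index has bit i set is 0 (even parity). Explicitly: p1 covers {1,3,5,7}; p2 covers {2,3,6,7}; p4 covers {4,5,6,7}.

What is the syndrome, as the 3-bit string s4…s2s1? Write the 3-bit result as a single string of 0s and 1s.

s1 (pos 1,3,5,7): 1⊕1⊕1⊕0 = 1
s2 (pos 2,3,6,7): 0⊕1⊕0⊕0 = 1
s4 (pos 4,5,6,7): 1⊕1⊕0⊕0 = 0
Syndrome s4…s1 = 011 → error at position 3.

011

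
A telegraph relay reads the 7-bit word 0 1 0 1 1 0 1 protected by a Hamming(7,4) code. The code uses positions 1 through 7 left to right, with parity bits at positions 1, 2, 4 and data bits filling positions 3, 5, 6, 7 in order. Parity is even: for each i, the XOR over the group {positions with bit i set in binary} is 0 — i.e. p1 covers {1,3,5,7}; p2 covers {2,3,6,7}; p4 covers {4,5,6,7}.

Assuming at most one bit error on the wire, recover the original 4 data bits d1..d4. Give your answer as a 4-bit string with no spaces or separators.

0101

s1 (pos 1,3,5,7): 0⊕0⊕1⊕1 = 0
s2 (pos 2,3,6,7): 1⊕0⊕0⊕1 = 0
s4 (pos 4,5,6,7): 1⊕1⊕0⊕1 = 1
Syndrome s4…s1 = 100 → error at position 4.
Flip position 4: 0101101 → 0100101
Read data bits from positions 3,5,6,7: 0101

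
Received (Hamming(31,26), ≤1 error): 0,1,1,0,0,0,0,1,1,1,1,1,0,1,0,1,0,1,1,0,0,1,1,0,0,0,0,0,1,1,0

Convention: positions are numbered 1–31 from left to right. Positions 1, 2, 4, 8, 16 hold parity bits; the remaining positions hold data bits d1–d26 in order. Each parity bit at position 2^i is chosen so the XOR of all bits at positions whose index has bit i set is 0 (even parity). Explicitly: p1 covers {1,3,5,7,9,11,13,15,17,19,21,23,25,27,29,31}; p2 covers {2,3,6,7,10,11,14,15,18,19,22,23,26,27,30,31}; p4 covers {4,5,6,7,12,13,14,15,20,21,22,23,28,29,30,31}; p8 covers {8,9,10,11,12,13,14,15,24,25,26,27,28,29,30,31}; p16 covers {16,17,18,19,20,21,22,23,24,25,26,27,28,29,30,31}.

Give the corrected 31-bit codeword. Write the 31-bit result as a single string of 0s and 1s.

0110000111110100011001100000110

s1 (pos 1,3,5,7,9,11,13,15,17,19,21,23,25,27,29,31): 0⊕1⊕0⊕0⊕1⊕1⊕0⊕0⊕0⊕1⊕0⊕1⊕0⊕0⊕1⊕0 = 0
s2 (pos 2,3,6,7,10,11,14,15,18,19,22,23,26,27,30,31): 1⊕1⊕0⊕0⊕1⊕1⊕1⊕0⊕1⊕1⊕1⊕1⊕0⊕0⊕1⊕0 = 0
s4 (pos 4,5,6,7,12,13,14,15,20,21,22,23,28,29,30,31): 0⊕0⊕0⊕0⊕1⊕0⊕1⊕0⊕0⊕0⊕1⊕1⊕0⊕1⊕1⊕0 = 0
s8 (pos 8,9,10,11,12,13,14,15,24,25,26,27,28,29,30,31): 1⊕1⊕1⊕1⊕1⊕0⊕1⊕0⊕0⊕0⊕0⊕0⊕0⊕1⊕1⊕0 = 0
s16 (pos 16,17,18,19,20,21,22,23,24,25,26,27,28,29,30,31): 1⊕0⊕1⊕1⊕0⊕0⊕1⊕1⊕0⊕0⊕0⊕0⊕0⊕1⊕1⊕0 = 1
Syndrome s16…s1 = 10000 → error at position 16.
Flip position 16: 0110000111110101011001100000110 → 0110000111110100011001100000110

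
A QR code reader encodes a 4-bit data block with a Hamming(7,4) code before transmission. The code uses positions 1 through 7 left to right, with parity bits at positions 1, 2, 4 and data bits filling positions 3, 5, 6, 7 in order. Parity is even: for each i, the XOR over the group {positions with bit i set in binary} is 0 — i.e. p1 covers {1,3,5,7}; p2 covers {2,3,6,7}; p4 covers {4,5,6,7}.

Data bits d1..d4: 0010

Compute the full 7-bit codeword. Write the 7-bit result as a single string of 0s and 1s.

Place data at non-parity positions: p1 p2 0 p4 0 1 0
p1 (pos 1,3,5,7): XOR of data positions = 0⊕0⊕0 = 0
p2 (pos 2,3,6,7): XOR of data positions = 0⊕1⊕0 = 1
p4 (pos 4,5,6,7): XOR of data positions = 0⊕1⊕0 = 1
Codeword: 0101010

0101010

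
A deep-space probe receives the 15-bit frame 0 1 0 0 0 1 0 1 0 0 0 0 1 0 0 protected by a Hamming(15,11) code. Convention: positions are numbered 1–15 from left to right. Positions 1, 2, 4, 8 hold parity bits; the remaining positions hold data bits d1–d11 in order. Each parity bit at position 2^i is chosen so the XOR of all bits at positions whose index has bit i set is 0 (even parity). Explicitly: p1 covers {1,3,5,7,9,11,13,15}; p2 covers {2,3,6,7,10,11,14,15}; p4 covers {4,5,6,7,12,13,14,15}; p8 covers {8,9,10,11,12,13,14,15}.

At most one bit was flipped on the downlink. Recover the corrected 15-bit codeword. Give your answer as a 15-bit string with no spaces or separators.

110001010000100

s1 (pos 1,3,5,7,9,11,13,15): 0⊕0⊕0⊕0⊕0⊕0⊕1⊕0 = 1
s2 (pos 2,3,6,7,10,11,14,15): 1⊕0⊕1⊕0⊕0⊕0⊕0⊕0 = 0
s4 (pos 4,5,6,7,12,13,14,15): 0⊕0⊕1⊕0⊕0⊕1⊕0⊕0 = 0
s8 (pos 8,9,10,11,12,13,14,15): 1⊕0⊕0⊕0⊕0⊕1⊕0⊕0 = 0
Syndrome s8…s1 = 0001 → error at position 1.
Flip position 1: 010001010000100 → 110001010000100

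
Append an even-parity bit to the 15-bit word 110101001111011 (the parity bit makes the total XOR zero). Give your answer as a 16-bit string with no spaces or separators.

XOR of the 15 data bits: 1⊕1⊕0⊕1⊕0⊕1⊕0⊕0⊕1⊕1⊕1⊕1⊕0⊕1⊕1 = 0
Parity bit = 0 (so all 16 bits XOR to 0).

1101010011110110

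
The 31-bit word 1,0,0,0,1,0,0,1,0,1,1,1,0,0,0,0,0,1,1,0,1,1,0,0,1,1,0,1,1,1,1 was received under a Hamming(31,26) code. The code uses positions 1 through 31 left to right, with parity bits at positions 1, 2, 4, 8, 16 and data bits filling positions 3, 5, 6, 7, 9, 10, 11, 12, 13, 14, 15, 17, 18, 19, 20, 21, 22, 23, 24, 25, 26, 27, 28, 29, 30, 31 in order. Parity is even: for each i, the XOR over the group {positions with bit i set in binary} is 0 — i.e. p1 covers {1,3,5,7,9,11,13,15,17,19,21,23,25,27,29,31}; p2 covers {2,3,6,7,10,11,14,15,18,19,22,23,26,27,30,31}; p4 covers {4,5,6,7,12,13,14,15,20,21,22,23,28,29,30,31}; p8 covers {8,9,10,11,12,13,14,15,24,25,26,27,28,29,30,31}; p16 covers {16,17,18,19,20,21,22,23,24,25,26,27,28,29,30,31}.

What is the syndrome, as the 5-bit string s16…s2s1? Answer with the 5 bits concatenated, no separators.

00000

s1 (pos 1,3,5,7,9,11,13,15,17,19,21,23,25,27,29,31): 1⊕0⊕1⊕0⊕0⊕1⊕0⊕0⊕0⊕1⊕1⊕0⊕1⊕0⊕1⊕1 = 0
s2 (pos 2,3,6,7,10,11,14,15,18,19,22,23,26,27,30,31): 0⊕0⊕0⊕0⊕1⊕1⊕0⊕0⊕1⊕1⊕1⊕0⊕1⊕0⊕1⊕1 = 0
s4 (pos 4,5,6,7,12,13,14,15,20,21,22,23,28,29,30,31): 0⊕1⊕0⊕0⊕1⊕0⊕0⊕0⊕0⊕1⊕1⊕0⊕1⊕1⊕1⊕1 = 0
s8 (pos 8,9,10,11,12,13,14,15,24,25,26,27,28,29,30,31): 1⊕0⊕1⊕1⊕1⊕0⊕0⊕0⊕0⊕1⊕1⊕0⊕1⊕1⊕1⊕1 = 0
s16 (pos 16,17,18,19,20,21,22,23,24,25,26,27,28,29,30,31): 0⊕0⊕1⊕1⊕0⊕1⊕1⊕0⊕0⊕1⊕1⊕0⊕1⊕1⊕1⊕1 = 0
Syndrome s16…s1 = 00000 → no error.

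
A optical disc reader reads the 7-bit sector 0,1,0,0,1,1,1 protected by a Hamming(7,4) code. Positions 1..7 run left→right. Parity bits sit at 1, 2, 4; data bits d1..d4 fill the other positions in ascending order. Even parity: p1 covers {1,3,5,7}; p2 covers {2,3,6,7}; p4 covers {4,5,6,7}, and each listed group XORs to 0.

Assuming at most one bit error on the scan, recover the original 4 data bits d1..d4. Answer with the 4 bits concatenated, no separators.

0101

s1 (pos 1,3,5,7): 0⊕0⊕1⊕1 = 0
s2 (pos 2,3,6,7): 1⊕0⊕1⊕1 = 1
s4 (pos 4,5,6,7): 0⊕1⊕1⊕1 = 1
Syndrome s4…s1 = 110 → error at position 6.
Flip position 6: 0100111 → 0100101
Read data bits from positions 3,5,6,7: 0101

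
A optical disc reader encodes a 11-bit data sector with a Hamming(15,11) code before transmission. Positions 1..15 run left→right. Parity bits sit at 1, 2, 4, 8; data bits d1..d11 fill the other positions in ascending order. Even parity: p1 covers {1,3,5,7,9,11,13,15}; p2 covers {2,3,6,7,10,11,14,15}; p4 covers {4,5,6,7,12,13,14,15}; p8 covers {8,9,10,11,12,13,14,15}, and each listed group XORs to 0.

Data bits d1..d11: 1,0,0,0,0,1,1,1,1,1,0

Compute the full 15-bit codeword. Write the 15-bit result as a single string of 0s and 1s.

101100010111110

Place data at non-parity positions: p1 p2 1 p4 0 0 0 p8 0 1 1 1 1 1 0
p1 (pos 1,3,5,7,9,11,13,15): XOR of data positions = 1⊕0⊕0⊕0⊕1⊕1⊕0 = 1
p2 (pos 2,3,6,7,10,11,14,15): XOR of data positions = 1⊕0⊕0⊕1⊕1⊕1⊕0 = 0
p4 (pos 4,5,6,7,12,13,14,15): XOR of data positions = 0⊕0⊕0⊕1⊕1⊕1⊕0 = 1
p8 (pos 8,9,10,11,12,13,14,15): XOR of data positions = 0⊕1⊕1⊕1⊕1⊕1⊕0 = 1
Codeword: 101100010111110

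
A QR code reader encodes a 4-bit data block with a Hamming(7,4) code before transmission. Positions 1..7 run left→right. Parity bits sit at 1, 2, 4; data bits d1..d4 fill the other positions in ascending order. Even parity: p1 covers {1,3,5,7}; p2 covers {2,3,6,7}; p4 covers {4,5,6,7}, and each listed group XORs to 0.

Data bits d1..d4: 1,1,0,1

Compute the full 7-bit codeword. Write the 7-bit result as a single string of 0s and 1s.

1010101

Place data at non-parity positions: p1 p2 1 p4 1 0 1
p1 (pos 1,3,5,7): XOR of data positions = 1⊕1⊕1 = 1
p2 (pos 2,3,6,7): XOR of data positions = 1⊕0⊕1 = 0
p4 (pos 4,5,6,7): XOR of data positions = 1⊕0⊕1 = 0
Codeword: 1010101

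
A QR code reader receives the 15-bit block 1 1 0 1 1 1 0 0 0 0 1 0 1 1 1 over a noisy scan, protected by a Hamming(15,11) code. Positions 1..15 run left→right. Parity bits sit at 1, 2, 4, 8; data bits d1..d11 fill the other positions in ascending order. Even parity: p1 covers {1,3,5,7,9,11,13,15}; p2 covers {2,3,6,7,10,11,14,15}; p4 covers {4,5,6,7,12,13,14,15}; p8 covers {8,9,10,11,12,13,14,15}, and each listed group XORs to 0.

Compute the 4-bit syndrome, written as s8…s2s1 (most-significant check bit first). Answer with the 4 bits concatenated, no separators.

0011

s1 (pos 1,3,5,7,9,11,13,15): 1⊕0⊕1⊕0⊕0⊕1⊕1⊕1 = 1
s2 (pos 2,3,6,7,10,11,14,15): 1⊕0⊕1⊕0⊕0⊕1⊕1⊕1 = 1
s4 (pos 4,5,6,7,12,13,14,15): 1⊕1⊕1⊕0⊕0⊕1⊕1⊕1 = 0
s8 (pos 8,9,10,11,12,13,14,15): 0⊕0⊕0⊕1⊕0⊕1⊕1⊕1 = 0
Syndrome s8…s1 = 0011 → error at position 3.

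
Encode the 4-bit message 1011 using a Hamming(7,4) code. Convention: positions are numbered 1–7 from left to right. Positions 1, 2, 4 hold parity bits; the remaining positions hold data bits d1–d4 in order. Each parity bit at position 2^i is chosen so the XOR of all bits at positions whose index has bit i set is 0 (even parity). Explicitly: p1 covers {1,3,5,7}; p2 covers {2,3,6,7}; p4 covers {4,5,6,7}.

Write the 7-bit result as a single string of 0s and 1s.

0110011

Place data at non-parity positions: p1 p2 1 p4 0 1 1
p1 (pos 1,3,5,7): XOR of data positions = 1⊕0⊕1 = 0
p2 (pos 2,3,6,7): XOR of data positions = 1⊕1⊕1 = 1
p4 (pos 4,5,6,7): XOR of data positions = 0⊕1⊕1 = 0
Codeword: 0110011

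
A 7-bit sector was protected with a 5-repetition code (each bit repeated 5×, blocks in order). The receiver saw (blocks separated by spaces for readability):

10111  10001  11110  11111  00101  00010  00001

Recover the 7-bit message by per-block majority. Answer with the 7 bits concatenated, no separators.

Block 1 (10111): 4 ones → 1
Block 2 (10001): 2 ones → 0
Block 3 (11110): 4 ones → 1
Block 4 (11111): 5 ones → 1
Block 5 (00101): 2 ones → 0
Block 6 (00010): 1 one → 0
Block 7 (00001): 1 one → 0

1011000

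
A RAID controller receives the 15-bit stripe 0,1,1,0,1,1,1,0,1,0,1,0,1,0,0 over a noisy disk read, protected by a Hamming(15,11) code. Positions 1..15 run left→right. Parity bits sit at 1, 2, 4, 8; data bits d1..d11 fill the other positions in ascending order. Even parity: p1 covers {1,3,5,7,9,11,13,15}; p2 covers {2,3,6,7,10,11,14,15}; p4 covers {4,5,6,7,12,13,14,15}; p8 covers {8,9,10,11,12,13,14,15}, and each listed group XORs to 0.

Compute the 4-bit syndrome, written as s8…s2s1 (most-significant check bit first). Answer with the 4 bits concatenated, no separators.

s1 (pos 1,3,5,7,9,11,13,15): 0⊕1⊕1⊕1⊕1⊕1⊕1⊕0 = 0
s2 (pos 2,3,6,7,10,11,14,15): 1⊕1⊕1⊕1⊕0⊕1⊕0⊕0 = 1
s4 (pos 4,5,6,7,12,13,14,15): 0⊕1⊕1⊕1⊕0⊕1⊕0⊕0 = 0
s8 (pos 8,9,10,11,12,13,14,15): 0⊕1⊕0⊕1⊕0⊕1⊕0⊕0 = 1
Syndrome s8…s1 = 1010 → error at position 10.

1010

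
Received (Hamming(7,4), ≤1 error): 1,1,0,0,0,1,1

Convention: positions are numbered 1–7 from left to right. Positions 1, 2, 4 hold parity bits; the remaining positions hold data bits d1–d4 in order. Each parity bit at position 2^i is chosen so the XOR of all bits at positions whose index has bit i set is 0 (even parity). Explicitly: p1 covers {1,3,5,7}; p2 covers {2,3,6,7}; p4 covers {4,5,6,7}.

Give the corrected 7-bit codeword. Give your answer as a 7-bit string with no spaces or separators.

1000011

s1 (pos 1,3,5,7): 1⊕0⊕0⊕1 = 0
s2 (pos 2,3,6,7): 1⊕0⊕1⊕1 = 1
s4 (pos 4,5,6,7): 0⊕0⊕1⊕1 = 0
Syndrome s4…s1 = 010 → error at position 2.
Flip position 2: 1100011 → 1000011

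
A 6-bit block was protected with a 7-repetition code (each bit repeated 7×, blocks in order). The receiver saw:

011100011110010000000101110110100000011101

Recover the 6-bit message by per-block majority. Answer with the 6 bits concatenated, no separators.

Block 1 (0111000): 3 ones → 0
Block 2 (1111001): 5 ones → 1
Block 3 (0000000): 0 ones → 0
Block 4 (1011101): 5 ones → 1
Block 5 (1010000): 2 ones → 0
Block 6 (0011101): 4 ones → 1

010101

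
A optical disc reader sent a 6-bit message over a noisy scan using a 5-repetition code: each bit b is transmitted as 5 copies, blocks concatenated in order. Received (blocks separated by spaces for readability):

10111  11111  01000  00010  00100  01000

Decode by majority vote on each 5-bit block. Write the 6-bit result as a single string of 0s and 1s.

110000

Block 1 (10111): 4 ones → 1
Block 2 (11111): 5 ones → 1
Block 3 (01000): 1 one → 0
Block 4 (00010): 1 one → 0
Block 5 (00100): 1 one → 0
Block 6 (01000): 1 one → 0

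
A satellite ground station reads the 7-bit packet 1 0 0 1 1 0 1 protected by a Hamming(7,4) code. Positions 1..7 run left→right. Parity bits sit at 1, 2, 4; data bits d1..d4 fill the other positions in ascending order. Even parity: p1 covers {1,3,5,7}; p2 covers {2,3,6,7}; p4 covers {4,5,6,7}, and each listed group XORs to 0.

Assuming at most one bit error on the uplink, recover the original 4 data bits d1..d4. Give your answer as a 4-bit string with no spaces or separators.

0100

s1 (pos 1,3,5,7): 1⊕0⊕1⊕1 = 1
s2 (pos 2,3,6,7): 0⊕0⊕0⊕1 = 1
s4 (pos 4,5,6,7): 1⊕1⊕0⊕1 = 1
Syndrome s4…s1 = 111 → error at position 7.
Flip position 7: 1001101 → 1001100
Read data bits from positions 3,5,6,7: 0100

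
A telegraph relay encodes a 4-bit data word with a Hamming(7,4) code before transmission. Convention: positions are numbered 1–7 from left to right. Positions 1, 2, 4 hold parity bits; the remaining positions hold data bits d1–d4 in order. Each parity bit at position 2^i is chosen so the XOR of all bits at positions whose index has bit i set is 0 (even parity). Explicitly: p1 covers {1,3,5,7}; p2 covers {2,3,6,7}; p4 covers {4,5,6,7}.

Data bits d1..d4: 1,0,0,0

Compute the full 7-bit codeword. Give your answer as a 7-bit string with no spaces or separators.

1110000

Place data at non-parity positions: p1 p2 1 p4 0 0 0
p1 (pos 1,3,5,7): XOR of data positions = 1⊕0⊕0 = 1
p2 (pos 2,3,6,7): XOR of data positions = 1⊕0⊕0 = 1
p4 (pos 4,5,6,7): XOR of data positions = 0⊕0⊕0 = 0
Codeword: 1110000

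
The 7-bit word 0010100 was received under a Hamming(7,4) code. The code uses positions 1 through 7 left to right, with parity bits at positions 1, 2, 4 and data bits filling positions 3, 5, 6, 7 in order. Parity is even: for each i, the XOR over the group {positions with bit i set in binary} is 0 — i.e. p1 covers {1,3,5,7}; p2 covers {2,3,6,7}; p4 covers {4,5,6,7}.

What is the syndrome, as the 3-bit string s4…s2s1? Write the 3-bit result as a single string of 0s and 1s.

s1 (pos 1,3,5,7): 0⊕1⊕1⊕0 = 0
s2 (pos 2,3,6,7): 0⊕1⊕0⊕0 = 1
s4 (pos 4,5,6,7): 0⊕1⊕0⊕0 = 1
Syndrome s4…s1 = 110 → error at position 6.

110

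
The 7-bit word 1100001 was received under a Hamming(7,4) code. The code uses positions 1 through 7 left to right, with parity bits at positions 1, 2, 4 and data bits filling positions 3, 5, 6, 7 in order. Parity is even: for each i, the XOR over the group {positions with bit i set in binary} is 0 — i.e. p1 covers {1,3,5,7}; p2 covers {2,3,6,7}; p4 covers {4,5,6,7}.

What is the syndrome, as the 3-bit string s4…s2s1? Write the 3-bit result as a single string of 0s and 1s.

s1 (pos 1,3,5,7): 1⊕0⊕0⊕1 = 0
s2 (pos 2,3,6,7): 1⊕0⊕0⊕1 = 0
s4 (pos 4,5,6,7): 0⊕0⊕0⊕1 = 1
Syndrome s4…s1 = 100 → error at position 4.

100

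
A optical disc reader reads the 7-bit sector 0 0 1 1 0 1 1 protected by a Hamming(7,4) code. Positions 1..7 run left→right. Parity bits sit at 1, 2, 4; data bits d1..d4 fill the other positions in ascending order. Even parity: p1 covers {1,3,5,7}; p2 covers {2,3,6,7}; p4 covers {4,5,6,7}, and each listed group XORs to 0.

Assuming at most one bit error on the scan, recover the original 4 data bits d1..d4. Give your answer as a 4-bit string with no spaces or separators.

s1 (pos 1,3,5,7): 0⊕1⊕0⊕1 = 0
s2 (pos 2,3,6,7): 0⊕1⊕1⊕1 = 1
s4 (pos 4,5,6,7): 1⊕0⊕1⊕1 = 1
Syndrome s4…s1 = 110 → error at position 6.
Flip position 6: 0011011 → 0011001
Read data bits from positions 3,5,6,7: 1001

1001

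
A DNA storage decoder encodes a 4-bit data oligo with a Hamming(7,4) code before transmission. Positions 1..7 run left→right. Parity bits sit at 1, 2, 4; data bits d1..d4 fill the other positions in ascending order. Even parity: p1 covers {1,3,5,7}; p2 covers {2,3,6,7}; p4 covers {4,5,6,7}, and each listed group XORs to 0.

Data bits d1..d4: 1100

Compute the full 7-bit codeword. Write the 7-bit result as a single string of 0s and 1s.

0111100

Place data at non-parity positions: p1 p2 1 p4 1 0 0
p1 (pos 1,3,5,7): XOR of data positions = 1⊕1⊕0 = 0
p2 (pos 2,3,6,7): XOR of data positions = 1⊕0⊕0 = 1
p4 (pos 4,5,6,7): XOR of data positions = 1⊕0⊕0 = 1
Codeword: 0111100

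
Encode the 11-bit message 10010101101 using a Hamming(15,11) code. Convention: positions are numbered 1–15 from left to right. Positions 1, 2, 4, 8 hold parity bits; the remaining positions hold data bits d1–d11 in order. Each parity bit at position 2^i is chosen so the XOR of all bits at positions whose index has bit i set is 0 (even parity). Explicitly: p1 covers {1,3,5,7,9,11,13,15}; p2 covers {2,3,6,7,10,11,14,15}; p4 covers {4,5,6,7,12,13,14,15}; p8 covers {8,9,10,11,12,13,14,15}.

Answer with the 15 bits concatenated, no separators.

Place data at non-parity positions: p1 p2 1 p4 0 0 1 p8 0 1 0 1 1 0 1
p1 (pos 1,3,5,7,9,11,13,15): XOR of data positions = 1⊕0⊕1⊕0⊕0⊕1⊕1 = 0
p2 (pos 2,3,6,7,10,11,14,15): XOR of data positions = 1⊕0⊕1⊕1⊕0⊕0⊕1 = 0
p4 (pos 4,5,6,7,12,13,14,15): XOR of data positions = 0⊕0⊕1⊕1⊕1⊕0⊕1 = 0
p8 (pos 8,9,10,11,12,13,14,15): XOR of data positions = 0⊕1⊕0⊕1⊕1⊕0⊕1 = 0
Codeword: 001000100101101

001000100101101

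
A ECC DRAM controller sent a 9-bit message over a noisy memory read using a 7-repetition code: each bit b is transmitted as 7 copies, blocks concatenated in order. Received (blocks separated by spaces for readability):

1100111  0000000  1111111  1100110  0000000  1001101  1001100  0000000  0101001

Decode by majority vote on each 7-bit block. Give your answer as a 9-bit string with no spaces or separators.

101101000

Block 1 (1100111): 5 ones → 1
Block 2 (0000000): 0 ones → 0
Block 3 (1111111): 7 ones → 1
Block 4 (1100110): 4 ones → 1
Block 5 (0000000): 0 ones → 0
Block 6 (1001101): 4 ones → 1
Block 7 (1001100): 3 ones → 0
Block 8 (0000000): 0 ones → 0
Block 9 (0101001): 3 ones → 0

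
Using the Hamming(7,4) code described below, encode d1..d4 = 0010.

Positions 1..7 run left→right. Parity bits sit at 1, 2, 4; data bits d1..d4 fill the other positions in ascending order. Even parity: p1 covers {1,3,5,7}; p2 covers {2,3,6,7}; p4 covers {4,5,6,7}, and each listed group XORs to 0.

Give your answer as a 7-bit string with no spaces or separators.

Place data at non-parity positions: p1 p2 0 p4 0 1 0
p1 (pos 1,3,5,7): XOR of data positions = 0⊕0⊕0 = 0
p2 (pos 2,3,6,7): XOR of data positions = 0⊕1⊕0 = 1
p4 (pos 4,5,6,7): XOR of data positions = 0⊕1⊕0 = 1
Codeword: 0101010

0101010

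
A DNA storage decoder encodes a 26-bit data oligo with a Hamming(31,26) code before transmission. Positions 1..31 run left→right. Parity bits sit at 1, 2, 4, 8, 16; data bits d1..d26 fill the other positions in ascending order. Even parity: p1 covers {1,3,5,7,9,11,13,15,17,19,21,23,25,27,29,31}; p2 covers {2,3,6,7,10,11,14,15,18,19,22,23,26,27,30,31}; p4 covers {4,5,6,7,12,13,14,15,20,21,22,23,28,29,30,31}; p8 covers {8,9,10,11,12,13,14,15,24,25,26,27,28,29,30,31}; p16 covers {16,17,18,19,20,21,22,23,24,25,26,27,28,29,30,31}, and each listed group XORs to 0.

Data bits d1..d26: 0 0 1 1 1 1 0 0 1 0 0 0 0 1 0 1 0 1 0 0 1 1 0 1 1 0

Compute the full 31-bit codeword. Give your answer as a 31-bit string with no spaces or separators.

0001011111001001001010100110110

Place data at non-parity positions: p1 p2 0 p4 0 1 1 p8 1 1 0 0 1 0 0 p16 0 0 1 0 1 0 1 0 0 1 1 0 1 1 0
p1 (pos 1,3,5,7,9,11,13,15,17,19,21,23,25,27,29,31): XOR of data positions = 0⊕0⊕1⊕1⊕0⊕1⊕0⊕0⊕1⊕1⊕1⊕0⊕1⊕1⊕0 = 0
p2 (pos 2,3,6,7,10,11,14,15,18,19,22,23,26,27,30,31): XOR of data positions = 0⊕1⊕1⊕1⊕0⊕0⊕0⊕0⊕1⊕0⊕1⊕1⊕1⊕1⊕0 = 0
p4 (pos 4,5,6,7,12,13,14,15,20,21,22,23,28,29,30,31): XOR of data positions = 0⊕1⊕1⊕0⊕1⊕0⊕0⊕0⊕1⊕0⊕1⊕0⊕1⊕1⊕0 = 1
p8 (pos 8,9,10,11,12,13,14,15,24,25,26,27,28,29,30,31): XOR of data positions = 1⊕1⊕0⊕0⊕1⊕0⊕0⊕0⊕0⊕1⊕1⊕0⊕1⊕1⊕0 = 1
p16 (pos 16,17,18,19,20,21,22,23,24,25,26,27,28,29,30,31): XOR of data positions = 0⊕0⊕1⊕0⊕1⊕0⊕1⊕0⊕0⊕1⊕1⊕0⊕1⊕1⊕0 = 1
Codeword: 0001011111001001001010100110110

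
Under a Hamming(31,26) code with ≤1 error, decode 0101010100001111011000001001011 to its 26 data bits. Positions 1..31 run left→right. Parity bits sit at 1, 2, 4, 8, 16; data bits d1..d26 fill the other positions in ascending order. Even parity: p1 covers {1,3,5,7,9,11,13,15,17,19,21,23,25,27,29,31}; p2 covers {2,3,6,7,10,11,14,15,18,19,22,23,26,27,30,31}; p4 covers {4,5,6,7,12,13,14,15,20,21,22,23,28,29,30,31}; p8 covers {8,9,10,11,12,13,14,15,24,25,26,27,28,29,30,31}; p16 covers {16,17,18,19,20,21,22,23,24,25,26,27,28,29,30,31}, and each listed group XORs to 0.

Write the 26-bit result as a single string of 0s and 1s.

00100000111111000001001011

s1 (pos 1,3,5,7,9,11,13,15,17,19,21,23,25,27,29,31): 0⊕0⊕0⊕0⊕0⊕0⊕1⊕1⊕0⊕1⊕0⊕0⊕1⊕0⊕0⊕1 = 1
s2 (pos 2,3,6,7,10,11,14,15,18,19,22,23,26,27,30,31): 1⊕0⊕1⊕0⊕0⊕0⊕1⊕1⊕1⊕1⊕0⊕0⊕0⊕0⊕1⊕1 = 0
s4 (pos 4,5,6,7,12,13,14,15,20,21,22,23,28,29,30,31): 1⊕0⊕1⊕0⊕0⊕1⊕1⊕1⊕0⊕0⊕0⊕0⊕1⊕0⊕1⊕1 = 0
s8 (pos 8,9,10,11,12,13,14,15,24,25,26,27,28,29,30,31): 1⊕0⊕0⊕0⊕0⊕1⊕1⊕1⊕0⊕1⊕0⊕0⊕1⊕0⊕1⊕1 = 0
s16 (pos 16,17,18,19,20,21,22,23,24,25,26,27,28,29,30,31): 1⊕0⊕1⊕1⊕0⊕0⊕0⊕0⊕0⊕1⊕0⊕0⊕1⊕0⊕1⊕1 = 1
Syndrome s16…s1 = 10001 → error at position 17.
Flip position 17: 0101010100001111011000001001011 → 0101010100001111111000001001011
Read data bits from positions 3,5,6,7,9,10,11,12,13,14,15,17,18,19,20,21,22,23,24,25,26,27,28,29,30,31: 00100000111111000001001011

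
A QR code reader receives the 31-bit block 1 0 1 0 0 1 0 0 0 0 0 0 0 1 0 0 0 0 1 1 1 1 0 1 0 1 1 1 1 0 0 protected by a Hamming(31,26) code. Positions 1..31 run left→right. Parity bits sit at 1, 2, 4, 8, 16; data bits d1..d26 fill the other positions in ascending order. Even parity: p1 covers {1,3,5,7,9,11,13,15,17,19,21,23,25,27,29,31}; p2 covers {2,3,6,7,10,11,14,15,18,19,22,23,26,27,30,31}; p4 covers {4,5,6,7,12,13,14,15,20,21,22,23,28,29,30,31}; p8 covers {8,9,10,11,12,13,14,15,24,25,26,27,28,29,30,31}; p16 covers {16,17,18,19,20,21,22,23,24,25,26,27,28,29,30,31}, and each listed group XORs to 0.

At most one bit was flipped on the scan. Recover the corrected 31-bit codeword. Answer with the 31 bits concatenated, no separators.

s1 (pos 1,3,5,7,9,11,13,15,17,19,21,23,25,27,29,31): 1⊕1⊕0⊕0⊕0⊕0⊕0⊕0⊕0⊕1⊕1⊕0⊕0⊕1⊕1⊕0 = 0
s2 (pos 2,3,6,7,10,11,14,15,18,19,22,23,26,27,30,31): 0⊕1⊕1⊕0⊕0⊕0⊕1⊕0⊕0⊕1⊕1⊕0⊕1⊕1⊕0⊕0 = 1
s4 (pos 4,5,6,7,12,13,14,15,20,21,22,23,28,29,30,31): 0⊕0⊕1⊕0⊕0⊕0⊕1⊕0⊕1⊕1⊕1⊕0⊕1⊕1⊕0⊕0 = 1
s8 (pos 8,9,10,11,12,13,14,15,24,25,26,27,28,29,30,31): 0⊕0⊕0⊕0⊕0⊕0⊕1⊕0⊕1⊕0⊕1⊕1⊕1⊕1⊕0⊕0 = 0
s16 (pos 16,17,18,19,20,21,22,23,24,25,26,27,28,29,30,31): 0⊕0⊕0⊕1⊕1⊕1⊕1⊕0⊕1⊕0⊕1⊕1⊕1⊕1⊕0⊕0 = 1
Syndrome s16…s1 = 10110 → error at position 22.
Flip position 22: 1010010000000100001111010111100 → 1010010000000100001110010111100

1010010000000100001110010111100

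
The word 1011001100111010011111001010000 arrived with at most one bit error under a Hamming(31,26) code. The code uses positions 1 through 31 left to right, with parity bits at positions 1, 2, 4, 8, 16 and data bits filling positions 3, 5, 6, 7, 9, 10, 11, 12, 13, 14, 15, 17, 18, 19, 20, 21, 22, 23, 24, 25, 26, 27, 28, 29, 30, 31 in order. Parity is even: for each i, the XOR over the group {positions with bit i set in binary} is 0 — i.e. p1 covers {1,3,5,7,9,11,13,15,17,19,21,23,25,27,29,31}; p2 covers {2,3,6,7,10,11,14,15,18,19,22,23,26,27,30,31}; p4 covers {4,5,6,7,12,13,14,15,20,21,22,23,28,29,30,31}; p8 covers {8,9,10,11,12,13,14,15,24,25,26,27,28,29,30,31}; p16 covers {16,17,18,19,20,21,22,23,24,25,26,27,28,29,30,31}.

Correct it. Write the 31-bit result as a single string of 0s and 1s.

s1 (pos 1,3,5,7,9,11,13,15,17,19,21,23,25,27,29,31): 1⊕1⊕0⊕1⊕0⊕1⊕1⊕1⊕0⊕1⊕1⊕0⊕1⊕1⊕0⊕0 = 0
s2 (pos 2,3,6,7,10,11,14,15,18,19,22,23,26,27,30,31): 0⊕1⊕0⊕1⊕0⊕1⊕0⊕1⊕1⊕1⊕1⊕0⊕0⊕1⊕0⊕0 = 0
s4 (pos 4,5,6,7,12,13,14,15,20,21,22,23,28,29,30,31): 1⊕0⊕0⊕1⊕1⊕1⊕0⊕1⊕1⊕1⊕1⊕0⊕0⊕0⊕0⊕0 = 0
s8 (pos 8,9,10,11,12,13,14,15,24,25,26,27,28,29,30,31): 1⊕0⊕0⊕1⊕1⊕1⊕0⊕1⊕0⊕1⊕0⊕1⊕0⊕0⊕0⊕0 = 1
s16 (pos 16,17,18,19,20,21,22,23,24,25,26,27,28,29,30,31): 0⊕0⊕1⊕1⊕1⊕1⊕1⊕0⊕0⊕1⊕0⊕1⊕0⊕0⊕0⊕0 = 1
Syndrome s16…s1 = 11000 → error at position 24.
Flip position 24: 1011001100111010011111001010000 → 1011001100111010011111011010000

1011001100111010011111011010000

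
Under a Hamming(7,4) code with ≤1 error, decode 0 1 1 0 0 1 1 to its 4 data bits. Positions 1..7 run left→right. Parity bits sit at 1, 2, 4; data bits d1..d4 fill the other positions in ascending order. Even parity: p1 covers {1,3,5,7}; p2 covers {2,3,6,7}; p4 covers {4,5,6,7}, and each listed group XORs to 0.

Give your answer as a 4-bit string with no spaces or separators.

s1 (pos 1,3,5,7): 0⊕1⊕0⊕1 = 0
s2 (pos 2,3,6,7): 1⊕1⊕1⊕1 = 0
s4 (pos 4,5,6,7): 0⊕0⊕1⊕1 = 0
Syndrome s4…s1 = 000 → no error.
Read data bits from positions 3,5,6,7: 1011

1011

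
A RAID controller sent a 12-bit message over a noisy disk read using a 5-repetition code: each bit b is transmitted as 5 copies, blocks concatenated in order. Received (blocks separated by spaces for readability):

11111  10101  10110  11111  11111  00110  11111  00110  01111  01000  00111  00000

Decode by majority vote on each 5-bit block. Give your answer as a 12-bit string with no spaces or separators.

Block 1 (11111): 5 ones → 1
Block 2 (10101): 3 ones → 1
Block 3 (10110): 3 ones → 1
Block 4 (11111): 5 ones → 1
Block 5 (11111): 5 ones → 1
Block 6 (00110): 2 ones → 0
Block 7 (11111): 5 ones → 1
Block 8 (00110): 2 ones → 0
Block 9 (01111): 4 ones → 1
Block 10 (01000): 1 one → 0
Block 11 (00111): 3 ones → 1
Block 12 (00000): 0 ones → 0

111110101010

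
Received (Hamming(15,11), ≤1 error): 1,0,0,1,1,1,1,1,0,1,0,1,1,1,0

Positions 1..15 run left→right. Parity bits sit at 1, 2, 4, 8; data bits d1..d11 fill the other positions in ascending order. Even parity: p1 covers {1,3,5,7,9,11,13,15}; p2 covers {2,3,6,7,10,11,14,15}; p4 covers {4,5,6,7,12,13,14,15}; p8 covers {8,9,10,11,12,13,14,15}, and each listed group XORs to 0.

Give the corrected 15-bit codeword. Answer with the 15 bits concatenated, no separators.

100111110100110

s1 (pos 1,3,5,7,9,11,13,15): 1⊕0⊕1⊕1⊕0⊕0⊕1⊕0 = 0
s2 (pos 2,3,6,7,10,11,14,15): 0⊕0⊕1⊕1⊕1⊕0⊕1⊕0 = 0
s4 (pos 4,5,6,7,12,13,14,15): 1⊕1⊕1⊕1⊕1⊕1⊕1⊕0 = 1
s8 (pos 8,9,10,11,12,13,14,15): 1⊕0⊕1⊕0⊕1⊕1⊕1⊕0 = 1
Syndrome s8…s1 = 1100 → error at position 12.
Flip position 12: 100111110101110 → 100111110100110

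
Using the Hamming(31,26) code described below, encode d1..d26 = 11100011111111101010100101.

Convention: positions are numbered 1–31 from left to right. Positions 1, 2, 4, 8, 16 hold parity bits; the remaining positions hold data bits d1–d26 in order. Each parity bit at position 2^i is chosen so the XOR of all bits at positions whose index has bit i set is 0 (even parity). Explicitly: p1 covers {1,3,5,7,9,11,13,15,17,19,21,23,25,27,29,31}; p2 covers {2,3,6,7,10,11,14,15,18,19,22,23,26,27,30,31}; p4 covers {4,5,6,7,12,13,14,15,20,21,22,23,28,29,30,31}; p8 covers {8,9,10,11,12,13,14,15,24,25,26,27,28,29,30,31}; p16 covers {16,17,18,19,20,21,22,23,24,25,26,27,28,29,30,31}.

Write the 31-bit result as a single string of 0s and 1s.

Place data at non-parity positions: p1 p2 1 p4 1 1 0 p8 0 0 1 1 1 1 1 p16 1 1 1 1 0 1 0 1 0 1 0 0 1 0 1
p1 (pos 1,3,5,7,9,11,13,15,17,19,21,23,25,27,29,31): XOR of data positions = 1⊕1⊕0⊕0⊕1⊕1⊕1⊕1⊕1⊕0⊕0⊕0⊕0⊕1⊕1 = 1
p2 (pos 2,3,6,7,10,11,14,15,18,19,22,23,26,27,30,31): XOR of data positions = 1⊕1⊕0⊕0⊕1⊕1⊕1⊕1⊕1⊕1⊕0⊕1⊕0⊕0⊕1 = 0
p4 (pos 4,5,6,7,12,13,14,15,20,21,22,23,28,29,30,31): XOR of data positions = 1⊕1⊕0⊕1⊕1⊕1⊕1⊕1⊕0⊕1⊕0⊕0⊕1⊕0⊕1 = 0
p8 (pos 8,9,10,11,12,13,14,15,24,25,26,27,28,29,30,31): XOR of data positions = 0⊕0⊕1⊕1⊕1⊕1⊕1⊕1⊕0⊕1⊕0⊕0⊕1⊕0⊕1 = 1
p16 (pos 16,17,18,19,20,21,22,23,24,25,26,27,28,29,30,31): XOR of data positions = 1⊕1⊕1⊕1⊕0⊕1⊕0⊕1⊕0⊕1⊕0⊕0⊕1⊕0⊕1 = 1
Codeword: 1010110100111111111101010100101

1010110100111111111101010100101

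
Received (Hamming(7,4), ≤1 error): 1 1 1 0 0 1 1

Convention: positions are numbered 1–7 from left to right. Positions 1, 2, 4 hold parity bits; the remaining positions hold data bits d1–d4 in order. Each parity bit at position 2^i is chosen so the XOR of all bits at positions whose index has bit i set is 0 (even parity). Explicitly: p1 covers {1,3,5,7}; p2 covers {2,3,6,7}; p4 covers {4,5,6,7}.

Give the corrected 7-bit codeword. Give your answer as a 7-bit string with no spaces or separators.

s1 (pos 1,3,5,7): 1⊕1⊕0⊕1 = 1
s2 (pos 2,3,6,7): 1⊕1⊕1⊕1 = 0
s4 (pos 4,5,6,7): 0⊕0⊕1⊕1 = 0
Syndrome s4…s1 = 001 → error at position 1.
Flip position 1: 1110011 → 0110011

0110011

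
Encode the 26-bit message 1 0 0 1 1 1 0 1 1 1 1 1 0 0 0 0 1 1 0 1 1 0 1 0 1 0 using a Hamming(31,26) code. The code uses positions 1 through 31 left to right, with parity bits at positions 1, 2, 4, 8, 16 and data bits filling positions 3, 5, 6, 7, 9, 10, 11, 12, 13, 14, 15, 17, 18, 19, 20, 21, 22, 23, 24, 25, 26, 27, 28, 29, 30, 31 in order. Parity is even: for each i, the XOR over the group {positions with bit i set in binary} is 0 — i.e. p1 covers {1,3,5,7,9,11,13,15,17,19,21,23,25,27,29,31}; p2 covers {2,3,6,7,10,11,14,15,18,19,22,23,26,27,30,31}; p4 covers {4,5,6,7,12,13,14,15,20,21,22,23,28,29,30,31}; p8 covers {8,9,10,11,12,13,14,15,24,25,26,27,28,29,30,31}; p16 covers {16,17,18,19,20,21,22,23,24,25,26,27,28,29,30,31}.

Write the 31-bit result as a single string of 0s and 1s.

0111001011011111100001101101010

Place data at non-parity positions: p1 p2 1 p4 0 0 1 p8 1 1 0 1 1 1 1 p16 1 0 0 0 0 1 1 0 1 1 0 1 0 1 0
p1 (pos 1,3,5,7,9,11,13,15,17,19,21,23,25,27,29,31): XOR of data positions = 1⊕0⊕1⊕1⊕0⊕1⊕1⊕1⊕0⊕0⊕1⊕1⊕0⊕0⊕0 = 0
p2 (pos 2,3,6,7,10,11,14,15,18,19,22,23,26,27,30,31): XOR of data positions = 1⊕0⊕1⊕1⊕0⊕1⊕1⊕0⊕0⊕1⊕1⊕1⊕0⊕1⊕0 = 1
p4 (pos 4,5,6,7,12,13,14,15,20,21,22,23,28,29,30,31): XOR of data positions = 0⊕0⊕1⊕1⊕1⊕1⊕1⊕0⊕0⊕1⊕1⊕1⊕0⊕1⊕0 = 1
p8 (pos 8,9,10,11,12,13,14,15,24,25,26,27,28,29,30,31): XOR of data positions = 1⊕1⊕0⊕1⊕1⊕1⊕1⊕0⊕1⊕1⊕0⊕1⊕0⊕1⊕0 = 0
p16 (pos 16,17,18,19,20,21,22,23,24,25,26,27,28,29,30,31): XOR of data positions = 1⊕0⊕0⊕0⊕0⊕1⊕1⊕0⊕1⊕1⊕0⊕1⊕0⊕1⊕0 = 1
Codeword: 0111001011011111100001101101010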